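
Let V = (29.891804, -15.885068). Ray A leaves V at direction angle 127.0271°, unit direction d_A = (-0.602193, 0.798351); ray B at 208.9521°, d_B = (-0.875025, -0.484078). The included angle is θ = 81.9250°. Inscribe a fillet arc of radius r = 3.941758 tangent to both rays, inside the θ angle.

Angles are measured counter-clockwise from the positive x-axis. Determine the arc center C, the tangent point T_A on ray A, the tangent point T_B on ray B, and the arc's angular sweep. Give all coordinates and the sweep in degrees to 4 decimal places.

center=(24.0107,-14.6339) T_A=(27.1576,-12.2602) T_B=(25.9188,-18.0830) sweep=98.0750

bisector direction at 167.9896° = (-0.978110,0.208089)
center distance |VC| = r/sin(θ/2) = 3.941758/sin(40.9625°) = 6.012765
C = V + |VC|·bis = (24.0107,-14.6339)
T_A = V + ((C−V)·d_A)·d_A = V + 4.5405·d_A = (27.1576,-12.2602)
T_B = V + ((C−V)·d_B)·d_B = V + 4.5405·d_B = (25.9188,-18.0830)
sweep = 180° − θ = 98.0750°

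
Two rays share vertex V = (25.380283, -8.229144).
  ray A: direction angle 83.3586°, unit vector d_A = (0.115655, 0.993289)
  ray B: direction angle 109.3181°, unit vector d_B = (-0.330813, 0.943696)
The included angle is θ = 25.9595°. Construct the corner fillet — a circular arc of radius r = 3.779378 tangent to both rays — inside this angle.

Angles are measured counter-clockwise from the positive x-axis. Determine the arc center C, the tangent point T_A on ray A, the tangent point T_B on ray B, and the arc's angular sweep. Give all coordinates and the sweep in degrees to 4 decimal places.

center=(23.5226,8.4947) T_A=(27.2766,8.0575) T_B=(19.9560,7.2444) sweep=154.0405

bisector direction at 96.3383° = (-0.110400,0.993887)
center distance |VC| = r/sin(θ/2) = 3.779378/sin(12.9797°) = 16.826651
C = V + |VC|·bis = (23.5226,8.4947)
T_A = V + ((C−V)·d_A)·d_A = V + 16.3967·d_A = (27.2766,8.0575)
T_B = V + ((C−V)·d_B)·d_B = V + 16.3967·d_B = (19.9560,7.2444)
sweep = 180° − θ = 154.0405°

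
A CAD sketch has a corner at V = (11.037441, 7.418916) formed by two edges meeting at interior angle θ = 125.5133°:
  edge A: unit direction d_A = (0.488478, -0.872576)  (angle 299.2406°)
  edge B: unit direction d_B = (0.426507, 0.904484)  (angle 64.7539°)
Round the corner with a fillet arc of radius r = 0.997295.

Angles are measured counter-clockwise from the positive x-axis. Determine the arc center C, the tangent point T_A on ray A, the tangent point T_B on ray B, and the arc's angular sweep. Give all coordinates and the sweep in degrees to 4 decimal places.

bisector direction at 1.9973° = (0.999393,0.034852)
center distance |VC| = r/sin(θ/2) = 0.997295/sin(62.7567°) = 1.121728
C = V + |VC|·bis = (12.1585,7.4580)
T_A = V + ((C−V)·d_A)·d_A = V + 0.5135·d_A = (11.2883,6.9709)
T_B = V + ((C−V)·d_B)·d_B = V + 0.5135·d_B = (11.2564,7.8834)
sweep = 180° − θ = 54.4867°

center=(12.1585,7.4580) T_A=(11.2883,6.9709) T_B=(11.2564,7.8834) sweep=54.4867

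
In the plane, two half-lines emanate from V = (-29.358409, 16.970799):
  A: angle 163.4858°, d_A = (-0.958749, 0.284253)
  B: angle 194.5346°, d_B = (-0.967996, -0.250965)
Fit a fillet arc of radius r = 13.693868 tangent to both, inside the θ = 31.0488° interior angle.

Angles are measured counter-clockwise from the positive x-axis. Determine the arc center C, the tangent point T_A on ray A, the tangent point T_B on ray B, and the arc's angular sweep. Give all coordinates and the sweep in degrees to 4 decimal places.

bisector direction at 179.0102° = (-0.999851,0.017274)
center distance |VC| = r/sin(θ/2) = 13.693868/sin(15.5244°) = 51.163584
C = V + |VC|·bis = (-80.5144,17.8546)
T_A = V + ((C−V)·d_A)·d_A = V + 49.2970·d_A = (-76.6218,30.9836)
T_B = V + ((C−V)·d_B)·d_B = V + 49.2970·d_B = (-77.0777,4.5990)
sweep = 180° − θ = 148.9512°

center=(-80.5144,17.8546) T_A=(-76.6218,30.9836) T_B=(-77.0777,4.5990) sweep=148.9512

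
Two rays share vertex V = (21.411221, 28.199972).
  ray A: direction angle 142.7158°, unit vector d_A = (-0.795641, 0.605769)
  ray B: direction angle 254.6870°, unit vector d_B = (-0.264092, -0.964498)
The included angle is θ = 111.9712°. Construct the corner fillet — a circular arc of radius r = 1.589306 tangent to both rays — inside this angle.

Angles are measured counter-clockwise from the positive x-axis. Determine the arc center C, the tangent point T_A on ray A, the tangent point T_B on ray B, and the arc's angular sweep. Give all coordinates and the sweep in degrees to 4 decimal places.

center=(19.5951,27.5852) T_A=(20.5578,28.8497) T_B=(21.1280,27.1655) sweep=68.0288

bisector direction at 198.7014° = (-0.947202,-0.320636)
center distance |VC| = r/sin(θ/2) = 1.589306/sin(55.9856°) = 1.917375
C = V + |VC|·bis = (19.5951,27.5852)
T_A = V + ((C−V)·d_A)·d_A = V + 1.0726·d_A = (20.5578,28.8497)
T_B = V + ((C−V)·d_B)·d_B = V + 1.0726·d_B = (21.1280,27.1655)
sweep = 180° − θ = 68.0288°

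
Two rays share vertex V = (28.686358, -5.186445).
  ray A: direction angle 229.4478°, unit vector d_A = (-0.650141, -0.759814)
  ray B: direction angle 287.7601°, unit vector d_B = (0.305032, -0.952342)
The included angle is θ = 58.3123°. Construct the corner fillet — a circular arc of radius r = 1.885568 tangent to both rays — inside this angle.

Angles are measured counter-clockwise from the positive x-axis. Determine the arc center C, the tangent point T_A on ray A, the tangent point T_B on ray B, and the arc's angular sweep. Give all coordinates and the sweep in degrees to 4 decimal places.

center=(27.9216,-8.9804) T_A=(26.4889,-7.7545) T_B=(29.7173,-8.4053) sweep=121.6877

bisector direction at 258.6039° = (-0.197590,-0.980285)
center distance |VC| = r/sin(θ/2) = 1.885568/sin(29.1562°) = 3.870281
C = V + |VC|·bis = (27.9216,-8.9804)
T_A = V + ((C−V)·d_A)·d_A = V + 3.3799·d_A = (26.4889,-7.7545)
T_B = V + ((C−V)·d_B)·d_B = V + 3.3799·d_B = (29.7173,-8.4053)
sweep = 180° − θ = 121.6877°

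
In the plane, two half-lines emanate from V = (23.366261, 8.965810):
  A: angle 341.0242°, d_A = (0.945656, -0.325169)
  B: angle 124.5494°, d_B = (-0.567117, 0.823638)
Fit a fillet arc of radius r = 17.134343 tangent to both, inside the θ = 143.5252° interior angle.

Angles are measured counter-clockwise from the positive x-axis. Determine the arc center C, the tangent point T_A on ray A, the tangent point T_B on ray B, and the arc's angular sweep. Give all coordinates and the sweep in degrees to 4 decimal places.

center=(34.2769,23.3331) T_A=(28.7053,7.1299) T_B=(20.1644,13.6160) sweep=36.4748

bisector direction at 52.7868° = (0.604783,0.796391)
center distance |VC| = r/sin(θ/2) = 17.134343/sin(71.7626°) = 18.040557
C = V + |VC|·bis = (34.2769,23.3331)
T_A = V + ((C−V)·d_A)·d_A = V + 5.6459·d_A = (28.7053,7.1299)
T_B = V + ((C−V)·d_B)·d_B = V + 5.6459·d_B = (20.1644,13.6160)
sweep = 180° − θ = 36.4748°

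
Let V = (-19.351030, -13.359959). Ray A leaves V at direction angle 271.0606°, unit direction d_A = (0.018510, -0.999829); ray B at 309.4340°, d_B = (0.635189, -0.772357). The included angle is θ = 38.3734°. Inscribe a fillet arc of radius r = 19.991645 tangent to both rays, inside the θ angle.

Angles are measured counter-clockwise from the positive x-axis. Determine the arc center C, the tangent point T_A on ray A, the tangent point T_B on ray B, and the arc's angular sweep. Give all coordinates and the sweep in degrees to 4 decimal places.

center=(1.7006,-70.4312) T_A=(-18.2876,-70.8012) T_B=(17.1413,-57.7327) sweep=141.6266

bisector direction at 290.2473° = (0.346073,-0.938208)
center distance |VC| = r/sin(θ/2) = 19.991645/sin(19.1867°) = 60.830068
C = V + |VC|·bis = (1.7006,-70.4312)
T_A = V + ((C−V)·d_A)·d_A = V + 57.4511·d_A = (-18.2876,-70.8012)
T_B = V + ((C−V)·d_B)·d_B = V + 57.4511·d_B = (17.1413,-57.7327)
sweep = 180° − θ = 141.6266°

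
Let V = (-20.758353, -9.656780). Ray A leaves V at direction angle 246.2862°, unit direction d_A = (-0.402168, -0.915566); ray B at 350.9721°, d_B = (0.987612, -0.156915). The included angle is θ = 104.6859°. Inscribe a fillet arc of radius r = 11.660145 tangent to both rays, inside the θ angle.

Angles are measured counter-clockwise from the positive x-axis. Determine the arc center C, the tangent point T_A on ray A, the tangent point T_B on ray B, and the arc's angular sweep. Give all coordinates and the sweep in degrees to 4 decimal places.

bisector direction at 298.6292° = (0.479138,-0.877739)
center distance |VC| = r/sin(θ/2) = 11.660145/sin(52.3430°) = 14.728324
C = V + |VC|·bis = (-13.7014,-22.5844)
T_A = V + ((C−V)·d_A)·d_A = V + 8.9980·d_A = (-24.3771,-17.8951)
T_B = V + ((C−V)·d_B)·d_B = V + 8.9980·d_B = (-11.8718,-11.0687)
sweep = 180° − θ = 75.3141°

center=(-13.7014,-22.5844) T_A=(-24.3771,-17.8951) T_B=(-11.8718,-11.0687) sweep=75.3141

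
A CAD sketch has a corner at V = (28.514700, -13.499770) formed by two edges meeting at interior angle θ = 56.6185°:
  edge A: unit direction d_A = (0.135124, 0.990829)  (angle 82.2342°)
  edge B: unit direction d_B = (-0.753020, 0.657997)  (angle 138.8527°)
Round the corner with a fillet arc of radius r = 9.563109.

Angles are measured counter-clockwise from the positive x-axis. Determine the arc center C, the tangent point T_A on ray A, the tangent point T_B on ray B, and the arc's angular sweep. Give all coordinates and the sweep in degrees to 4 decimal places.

center=(21.4383,5.3834) T_A=(30.9137,4.0912) T_B=(15.1458,-1.8179) sweep=123.3815

bisector direction at 110.5434° = (-0.350918,0.936406)
center distance |VC| = r/sin(θ/2) = 9.563109/sin(28.3092°) = 20.165536
C = V + |VC|·bis = (21.4383,5.3834)
T_A = V + ((C−V)·d_A)·d_A = V + 17.7538·d_A = (30.9137,4.0912)
T_B = V + ((C−V)·d_B)·d_B = V + 17.7538·d_B = (15.1458,-1.8179)
sweep = 180° − θ = 123.3815°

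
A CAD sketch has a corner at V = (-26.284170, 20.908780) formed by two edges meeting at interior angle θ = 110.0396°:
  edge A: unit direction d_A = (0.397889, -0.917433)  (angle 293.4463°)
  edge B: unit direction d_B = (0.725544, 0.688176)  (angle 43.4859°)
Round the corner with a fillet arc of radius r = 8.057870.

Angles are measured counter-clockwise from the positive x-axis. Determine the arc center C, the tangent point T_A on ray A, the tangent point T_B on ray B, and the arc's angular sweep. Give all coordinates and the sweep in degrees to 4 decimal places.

bisector direction at 348.4661° = (0.979807,-0.199948)
center distance |VC| = r/sin(θ/2) = 8.057870/sin(55.0198°) = 9.834464
C = V + |VC|·bis = (-16.6483,18.9424)
T_A = V + ((C−V)·d_A)·d_A = V + 5.6380·d_A = (-24.0409,15.7363)
T_B = V + ((C−V)·d_B)·d_B = V + 5.6380·d_B = (-22.1935,24.7887)
sweep = 180° − θ = 69.9604°

center=(-16.6483,18.9424) T_A=(-24.0409,15.7363) T_B=(-22.1935,24.7887) sweep=69.9604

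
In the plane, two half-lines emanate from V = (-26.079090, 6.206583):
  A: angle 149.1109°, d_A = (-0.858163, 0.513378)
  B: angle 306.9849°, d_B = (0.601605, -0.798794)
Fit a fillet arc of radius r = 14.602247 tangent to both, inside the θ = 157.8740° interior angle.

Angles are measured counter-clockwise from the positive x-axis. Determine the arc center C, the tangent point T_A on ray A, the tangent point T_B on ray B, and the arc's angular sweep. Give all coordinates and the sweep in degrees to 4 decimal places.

bisector direction at 228.0479° = (-0.668509,-0.743704)
center distance |VC| = r/sin(θ/2) = 14.602247/sin(78.9370°) = 14.878742
C = V + |VC|·bis = (-36.0257,-4.8588)
T_A = V + ((C−V)·d_A)·d_A = V + 2.8551·d_A = (-28.5292,7.6723)
T_B = V + ((C−V)·d_B)·d_B = V + 2.8551·d_B = (-24.3615,3.9260)
sweep = 180° − θ = 22.1260°

center=(-36.0257,-4.8588) T_A=(-28.5292,7.6723) T_B=(-24.3615,3.9260) sweep=22.1260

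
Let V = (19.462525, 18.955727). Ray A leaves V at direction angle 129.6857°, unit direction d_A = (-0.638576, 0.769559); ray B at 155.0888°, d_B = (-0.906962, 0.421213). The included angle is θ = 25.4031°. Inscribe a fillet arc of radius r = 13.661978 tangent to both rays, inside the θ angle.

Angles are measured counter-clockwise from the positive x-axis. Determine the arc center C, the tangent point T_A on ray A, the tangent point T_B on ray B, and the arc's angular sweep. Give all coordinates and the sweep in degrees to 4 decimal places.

center=(-29.7587,56.8786) T_A=(-19.2450,65.6028) T_B=(-35.5133,44.4877) sweep=154.5969

bisector direction at 142.3872° = (-0.792154,0.610321)
center distance |VC| = r/sin(θ/2) = 13.661978/sin(12.7015°) = 62.135884
C = V + |VC|·bis = (-29.7587,56.8786)
T_A = V + ((C−V)·d_A)·d_A = V + 60.6153·d_A = (-19.2450,65.6028)
T_B = V + ((C−V)·d_B)·d_B = V + 60.6153·d_B = (-35.5133,44.4877)
sweep = 180° − θ = 154.5969°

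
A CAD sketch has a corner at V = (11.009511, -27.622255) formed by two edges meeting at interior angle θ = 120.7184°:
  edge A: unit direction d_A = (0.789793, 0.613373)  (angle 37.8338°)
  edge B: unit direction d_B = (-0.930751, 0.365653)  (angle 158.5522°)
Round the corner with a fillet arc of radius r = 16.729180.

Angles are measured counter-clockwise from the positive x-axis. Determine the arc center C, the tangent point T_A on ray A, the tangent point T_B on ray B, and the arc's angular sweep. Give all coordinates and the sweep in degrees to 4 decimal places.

center=(8.2665,-8.5708) T_A=(18.5278,-21.7834) T_B=(2.1494,-24.1415) sweep=59.2816

bisector direction at 98.1930° = (-0.142508,0.989794)
center distance |VC| = r/sin(θ/2) = 16.729180/sin(60.3592°) = 19.247903
C = V + |VC|·bis = (8.2665,-8.5708)
T_A = V + ((C−V)·d_A)·d_A = V + 9.5193·d_A = (18.5278,-21.7834)
T_B = V + ((C−V)·d_B)·d_B = V + 9.5193·d_B = (2.1494,-24.1415)
sweep = 180° − θ = 59.2816°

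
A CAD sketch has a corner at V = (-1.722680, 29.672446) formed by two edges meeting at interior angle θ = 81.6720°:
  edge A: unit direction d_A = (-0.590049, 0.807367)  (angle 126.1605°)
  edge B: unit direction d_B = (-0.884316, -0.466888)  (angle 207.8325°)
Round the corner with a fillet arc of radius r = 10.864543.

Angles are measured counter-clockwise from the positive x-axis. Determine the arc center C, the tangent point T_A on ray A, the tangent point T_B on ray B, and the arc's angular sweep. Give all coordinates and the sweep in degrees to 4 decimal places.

bisector direction at 166.9965° = (-0.974356,0.225011)
center distance |VC| = r/sin(θ/2) = 10.864543/sin(40.8360°) = 16.615090
C = V + |VC|·bis = (-17.9117,33.4110)
T_A = V + ((C−V)·d_A)·d_A = V + 12.5707·d_A = (-9.1400,39.8216)
T_B = V + ((C−V)·d_B)·d_B = V + 12.5707·d_B = (-12.8392,23.8033)
sweep = 180° − θ = 98.3280°

center=(-17.9117,33.4110) T_A=(-9.1400,39.8216) T_B=(-12.8392,23.8033) sweep=98.3280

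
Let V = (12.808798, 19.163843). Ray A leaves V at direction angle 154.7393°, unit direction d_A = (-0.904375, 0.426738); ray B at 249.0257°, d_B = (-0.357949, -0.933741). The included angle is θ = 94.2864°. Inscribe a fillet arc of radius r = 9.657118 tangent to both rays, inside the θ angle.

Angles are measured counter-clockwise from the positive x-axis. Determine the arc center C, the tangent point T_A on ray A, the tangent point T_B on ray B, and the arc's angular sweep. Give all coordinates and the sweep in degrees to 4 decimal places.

center=(0.5842,14.2539) T_A=(4.7052,22.9876) T_B=(9.6014,10.7972) sweep=85.7136

bisector direction at 201.8825° = (-0.927950,-0.372704)
center distance |VC| = r/sin(θ/2) = 9.657118/sin(47.1432°) = 13.173780
C = V + |VC|·bis = (0.5842,14.2539)
T_A = V + ((C−V)·d_A)·d_A = V + 8.9604·d_A = (4.7052,22.9876)
T_B = V + ((C−V)·d_B)·d_B = V + 8.9604·d_B = (9.6014,10.7972)
sweep = 180° − θ = 85.7136°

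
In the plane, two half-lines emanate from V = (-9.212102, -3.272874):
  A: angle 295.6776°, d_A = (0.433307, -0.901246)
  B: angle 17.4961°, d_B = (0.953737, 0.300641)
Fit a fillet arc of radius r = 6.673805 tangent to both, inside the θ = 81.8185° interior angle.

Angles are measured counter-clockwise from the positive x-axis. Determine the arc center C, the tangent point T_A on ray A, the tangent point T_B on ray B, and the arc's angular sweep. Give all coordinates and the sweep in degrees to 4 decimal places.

bisector direction at 336.5868° = (0.917663,-0.397359)
center distance |VC| = r/sin(θ/2) = 6.673805/sin(40.9093°) = 10.191149
C = V + |VC|·bis = (0.1399,-7.3224)
T_A = V + ((C−V)·d_A)·d_A = V + 7.7019·d_A = (-5.8748,-10.2142)
T_B = V + ((C−V)·d_B)·d_B = V + 7.7019·d_B = (-1.8665,-0.9574)
sweep = 180° − θ = 98.1815°

center=(0.1399,-7.3224) T_A=(-5.8748,-10.2142) T_B=(-1.8665,-0.9574) sweep=98.1815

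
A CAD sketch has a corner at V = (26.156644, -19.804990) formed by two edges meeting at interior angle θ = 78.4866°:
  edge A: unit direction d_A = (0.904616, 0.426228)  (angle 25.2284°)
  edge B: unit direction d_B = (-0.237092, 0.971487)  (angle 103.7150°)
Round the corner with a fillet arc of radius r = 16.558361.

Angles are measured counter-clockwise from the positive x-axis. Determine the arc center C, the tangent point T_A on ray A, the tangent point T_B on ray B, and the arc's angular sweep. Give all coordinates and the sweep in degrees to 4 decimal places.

bisector direction at 64.4717° = (0.430957,0.902373)
center distance |VC| = r/sin(θ/2) = 16.558361/sin(39.2433°) = 26.174477
C = V + |VC|·bis = (37.4367,3.8141)
T_A = V + ((C−V)·d_A)·d_A = V + 20.2713·d_A = (44.4943,-11.1648)
T_B = V + ((C−V)·d_B)·d_B = V + 20.2713·d_B = (21.3505,-0.1117)
sweep = 180° − θ = 101.5134°

center=(37.4367,3.8141) T_A=(44.4943,-11.1648) T_B=(21.3505,-0.1117) sweep=101.5134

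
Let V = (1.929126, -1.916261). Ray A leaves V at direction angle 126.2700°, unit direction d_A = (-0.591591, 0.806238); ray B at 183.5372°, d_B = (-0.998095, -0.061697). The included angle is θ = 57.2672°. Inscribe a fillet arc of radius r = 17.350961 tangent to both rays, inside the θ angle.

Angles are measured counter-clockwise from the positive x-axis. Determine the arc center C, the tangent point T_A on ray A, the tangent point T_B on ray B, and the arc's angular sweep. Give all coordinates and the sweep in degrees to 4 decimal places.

bisector direction at 154.9036° = (-0.905595,0.424143)
center distance |VC| = r/sin(θ/2) = 17.350961/sin(28.6336°) = 36.207680
C = V + |VC|·bis = (-30.8604,13.4410)
T_A = V + ((C−V)·d_A)·d_A = V + 31.7796·d_A = (-16.8714,23.7056)
T_B = V + ((C−V)·d_B)·d_B = V + 31.7796·d_B = (-29.7899,-3.8770)
sweep = 180° − θ = 122.7328°

center=(-30.8604,13.4410) T_A=(-16.8714,23.7056) T_B=(-29.7899,-3.8770) sweep=122.7328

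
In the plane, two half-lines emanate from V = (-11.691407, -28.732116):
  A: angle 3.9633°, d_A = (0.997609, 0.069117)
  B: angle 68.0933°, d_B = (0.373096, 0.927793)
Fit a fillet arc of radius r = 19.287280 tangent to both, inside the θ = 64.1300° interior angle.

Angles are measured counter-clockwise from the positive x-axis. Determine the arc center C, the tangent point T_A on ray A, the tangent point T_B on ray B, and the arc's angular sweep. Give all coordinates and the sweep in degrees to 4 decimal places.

bisector direction at 36.0283° = (0.808727,0.588185)
center distance |VC| = r/sin(θ/2) = 19.287280/sin(32.0650°) = 36.330703
C = V + |VC|·bis = (17.6902,-7.3629)
T_A = V + ((C−V)·d_A)·d_A = V + 30.7883·d_A = (19.0233,-26.6041)
T_B = V + ((C−V)·d_B)·d_B = V + 30.7883·d_B = (-0.2044,-0.1669)
sweep = 180° − θ = 115.8700°

center=(17.6902,-7.3629) T_A=(19.0233,-26.6041) T_B=(-0.2044,-0.1669) sweep=115.8700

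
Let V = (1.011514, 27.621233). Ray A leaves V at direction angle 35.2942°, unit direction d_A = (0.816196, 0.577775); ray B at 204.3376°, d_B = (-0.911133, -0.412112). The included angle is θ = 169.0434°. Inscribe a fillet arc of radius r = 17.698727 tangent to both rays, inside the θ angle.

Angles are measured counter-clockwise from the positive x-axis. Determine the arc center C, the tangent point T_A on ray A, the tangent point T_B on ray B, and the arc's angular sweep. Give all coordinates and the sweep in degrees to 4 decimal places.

bisector direction at 119.8159° = (-0.497215,0.867628)
center distance |VC| = r/sin(θ/2) = 17.698727/sin(84.5217°) = 17.779938
C = V + |VC|·bis = (-7.8289,43.0476)
T_A = V + ((C−V)·d_A)·d_A = V + 1.6974·d_A = (2.3969,28.6020)
T_B = V + ((C−V)·d_B)·d_B = V + 1.6974·d_B = (-0.5351,26.9217)
sweep = 180° − θ = 10.9566°

center=(-7.8289,43.0476) T_A=(2.3969,28.6020) T_B=(-0.5351,26.9217) sweep=10.9566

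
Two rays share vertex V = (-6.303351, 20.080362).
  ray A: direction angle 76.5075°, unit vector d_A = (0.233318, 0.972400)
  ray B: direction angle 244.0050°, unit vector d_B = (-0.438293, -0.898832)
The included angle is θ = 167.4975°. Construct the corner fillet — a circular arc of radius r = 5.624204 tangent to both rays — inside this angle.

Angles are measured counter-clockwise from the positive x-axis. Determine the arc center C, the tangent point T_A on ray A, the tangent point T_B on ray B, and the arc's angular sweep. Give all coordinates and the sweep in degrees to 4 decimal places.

bisector direction at 160.2562° = (-0.941213,0.337814)
center distance |VC| = r/sin(θ/2) = 5.624204/sin(83.7488°) = 5.657846
C = V + |VC|·bis = (-11.6286,21.9917)
T_A = V + ((C−V)·d_A)·d_A = V + 0.6161·d_A = (-6.1596,20.6794)
T_B = V + ((C−V)·d_B)·d_B = V + 0.6161·d_B = (-6.5734,19.5266)
sweep = 180° − θ = 12.5025°

center=(-11.6286,21.9917) T_A=(-6.1596,20.6794) T_B=(-6.5734,19.5266) sweep=12.5025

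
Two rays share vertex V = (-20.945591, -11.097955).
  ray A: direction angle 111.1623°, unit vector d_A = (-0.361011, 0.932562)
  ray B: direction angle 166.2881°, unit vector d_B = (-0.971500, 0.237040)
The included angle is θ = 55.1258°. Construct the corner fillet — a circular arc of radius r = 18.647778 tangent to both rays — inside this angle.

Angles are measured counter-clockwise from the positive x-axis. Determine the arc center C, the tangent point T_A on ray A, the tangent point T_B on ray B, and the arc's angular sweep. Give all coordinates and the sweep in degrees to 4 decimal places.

bisector direction at 138.7252° = (-0.751554,0.659671)
center distance |VC| = r/sin(θ/2) = 18.647778/sin(27.5629°) = 40.300167
C = V + |VC|·bis = (-51.2334,15.4869)
T_A = V + ((C−V)·d_A)·d_A = V + 35.7262·d_A = (-33.8432,22.2190)
T_B = V + ((C−V)·d_B)·d_B = V + 35.7262·d_B = (-55.6536,-2.6294)
sweep = 180° − θ = 124.8742°

center=(-51.2334,15.4869) T_A=(-33.8432,22.2190) T_B=(-55.6536,-2.6294) sweep=124.8742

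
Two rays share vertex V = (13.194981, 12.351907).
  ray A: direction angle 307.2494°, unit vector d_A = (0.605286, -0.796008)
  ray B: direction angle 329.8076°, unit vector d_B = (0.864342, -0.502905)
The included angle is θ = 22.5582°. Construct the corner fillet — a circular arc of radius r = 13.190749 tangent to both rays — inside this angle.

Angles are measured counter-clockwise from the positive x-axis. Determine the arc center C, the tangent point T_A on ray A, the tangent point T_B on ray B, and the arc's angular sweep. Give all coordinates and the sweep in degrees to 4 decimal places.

bisector direction at 318.5285° = (0.749285,-0.662247)
center distance |VC| = r/sin(θ/2) = 13.190749/sin(11.2791°) = 67.441357
C = V + |VC|·bis = (63.7278,-32.3110)
T_A = V + ((C−V)·d_A)·d_A = V + 66.1388·d_A = (53.2278,-40.2951)
T_B = V + ((C−V)·d_B)·d_B = V + 66.1388·d_B = (70.3615,-20.9096)
sweep = 180° − θ = 157.4418°

center=(63.7278,-32.3110) T_A=(53.2278,-40.2951) T_B=(70.3615,-20.9096) sweep=157.4418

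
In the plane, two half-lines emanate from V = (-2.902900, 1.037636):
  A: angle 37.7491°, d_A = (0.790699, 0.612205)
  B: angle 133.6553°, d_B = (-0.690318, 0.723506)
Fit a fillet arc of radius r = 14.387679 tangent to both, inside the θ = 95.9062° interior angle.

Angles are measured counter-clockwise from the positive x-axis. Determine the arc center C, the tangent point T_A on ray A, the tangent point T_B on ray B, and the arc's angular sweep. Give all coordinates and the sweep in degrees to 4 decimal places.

center=(-1.4509,20.3580) T_A=(7.3573,8.9816) T_B=(-11.8605,10.4259) sweep=84.0938

bisector direction at 85.7022° = (0.074940,0.997188)
center distance |VC| = r/sin(θ/2) = 14.387679/sin(47.9531°) = 19.374818
C = V + |VC|·bis = (-1.4509,20.3580)
T_A = V + ((C−V)·d_A)·d_A = V + 12.9761·d_A = (7.3573,8.9816)
T_B = V + ((C−V)·d_B)·d_B = V + 12.9761·d_B = (-11.8605,10.4259)
sweep = 180° − θ = 84.0938°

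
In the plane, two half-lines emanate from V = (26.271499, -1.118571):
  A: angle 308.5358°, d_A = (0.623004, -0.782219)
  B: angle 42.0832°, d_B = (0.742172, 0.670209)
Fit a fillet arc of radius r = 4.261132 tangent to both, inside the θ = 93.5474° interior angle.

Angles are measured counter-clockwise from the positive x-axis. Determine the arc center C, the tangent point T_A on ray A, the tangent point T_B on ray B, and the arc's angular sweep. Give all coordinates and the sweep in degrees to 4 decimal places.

bisector direction at 355.3095° = (0.996651,-0.081773)
center distance |VC| = r/sin(θ/2) = 4.261132/sin(46.7737°) = 5.847947
C = V + |VC|·bis = (32.0999,-1.5968)
T_A = V + ((C−V)·d_A)·d_A = V + 4.0052·d_A = (28.7667,-4.2515)
T_B = V + ((C−V)·d_B)·d_B = V + 4.0052·d_B = (29.2440,1.5657)
sweep = 180° − θ = 86.4526°

center=(32.0999,-1.5968) T_A=(28.7667,-4.2515) T_B=(29.2440,1.5657) sweep=86.4526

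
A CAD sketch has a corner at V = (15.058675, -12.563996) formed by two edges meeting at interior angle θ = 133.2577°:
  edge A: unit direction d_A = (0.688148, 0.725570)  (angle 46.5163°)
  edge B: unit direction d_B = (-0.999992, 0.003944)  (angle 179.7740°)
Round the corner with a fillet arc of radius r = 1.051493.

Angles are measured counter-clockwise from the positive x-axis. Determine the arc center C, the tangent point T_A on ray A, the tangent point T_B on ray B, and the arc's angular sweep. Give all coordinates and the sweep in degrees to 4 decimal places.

center=(14.6084,-11.5107) T_A=(15.3714,-12.2343) T_B=(14.6043,-12.5622) sweep=46.7423

bisector direction at 113.1451° = (-0.393062,0.919512)
center distance |VC| = r/sin(θ/2) = 1.051493/sin(66.6288°) = 1.145474
C = V + |VC|·bis = (14.6084,-11.5107)
T_A = V + ((C−V)·d_A)·d_A = V + 0.4544·d_A = (15.3714,-12.2343)
T_B = V + ((C−V)·d_B)·d_B = V + 0.4544·d_B = (14.6043,-12.5622)
sweep = 180° − θ = 46.7423°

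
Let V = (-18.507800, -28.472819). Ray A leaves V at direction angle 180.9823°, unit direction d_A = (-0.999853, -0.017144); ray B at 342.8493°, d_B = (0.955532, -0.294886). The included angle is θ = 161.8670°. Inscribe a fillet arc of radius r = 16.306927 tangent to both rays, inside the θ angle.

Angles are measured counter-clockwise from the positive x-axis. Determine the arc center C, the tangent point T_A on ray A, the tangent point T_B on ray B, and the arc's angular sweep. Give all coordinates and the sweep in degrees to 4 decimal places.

bisector direction at 261.9158° = (-0.140628,-0.990062)
center distance |VC| = r/sin(θ/2) = 16.306927/sin(80.9335°) = 16.513242
C = V + |VC|·bis = (-20.8300,-44.8220)
T_A = V + ((C−V)·d_A)·d_A = V + 2.6022·d_A = (-21.1096,-28.5174)
T_B = V + ((C−V)·d_B)·d_B = V + 2.6022·d_B = (-16.0213,-29.2402)
sweep = 180° − θ = 18.1330°

center=(-20.8300,-44.8220) T_A=(-21.1096,-28.5174) T_B=(-16.0213,-29.2402) sweep=18.1330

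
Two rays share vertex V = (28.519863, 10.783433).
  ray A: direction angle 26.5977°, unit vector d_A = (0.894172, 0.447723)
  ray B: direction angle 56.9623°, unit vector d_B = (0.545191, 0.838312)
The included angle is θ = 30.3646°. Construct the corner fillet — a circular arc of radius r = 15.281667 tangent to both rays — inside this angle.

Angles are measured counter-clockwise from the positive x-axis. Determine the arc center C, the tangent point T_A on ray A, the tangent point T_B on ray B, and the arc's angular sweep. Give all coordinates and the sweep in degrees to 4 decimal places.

bisector direction at 41.7800° = (0.745709,0.666272)
center distance |VC| = r/sin(θ/2) = 15.281667/sin(15.1823°) = 58.351238
C = V + |VC|·bis = (72.0329,49.6612)
T_A = V + ((C−V)·d_A)·d_A = V + 56.3146·d_A = (78.8748,35.9968)
T_B = V + ((C−V)·d_B)·d_B = V + 56.3146·d_B = (59.2221,57.9927)
sweep = 180° − θ = 149.6354°

center=(72.0329,49.6612) T_A=(78.8748,35.9968) T_B=(59.2221,57.9927) sweep=149.6354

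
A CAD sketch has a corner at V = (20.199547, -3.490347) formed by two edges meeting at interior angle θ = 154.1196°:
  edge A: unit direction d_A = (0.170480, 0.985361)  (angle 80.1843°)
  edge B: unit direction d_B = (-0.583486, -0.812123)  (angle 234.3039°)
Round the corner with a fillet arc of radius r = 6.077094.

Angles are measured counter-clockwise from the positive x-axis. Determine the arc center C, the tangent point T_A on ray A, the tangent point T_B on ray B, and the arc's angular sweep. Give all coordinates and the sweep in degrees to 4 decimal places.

bisector direction at 157.2441° = (-0.922161,0.386806)
center distance |VC| = r/sin(θ/2) = 6.077094/sin(77.0598°) = 6.235447
C = V + |VC|·bis = (14.4495,-1.0784)
T_A = V + ((C−V)·d_A)·d_A = V + 1.3963·d_A = (20.4376,-2.1145)
T_B = V + ((C−V)·d_B)·d_B = V + 1.3963·d_B = (19.3848,-4.6243)
sweep = 180° − θ = 25.8804°

center=(14.4495,-1.0784) T_A=(20.4376,-2.1145) T_B=(19.3848,-4.6243) sweep=25.8804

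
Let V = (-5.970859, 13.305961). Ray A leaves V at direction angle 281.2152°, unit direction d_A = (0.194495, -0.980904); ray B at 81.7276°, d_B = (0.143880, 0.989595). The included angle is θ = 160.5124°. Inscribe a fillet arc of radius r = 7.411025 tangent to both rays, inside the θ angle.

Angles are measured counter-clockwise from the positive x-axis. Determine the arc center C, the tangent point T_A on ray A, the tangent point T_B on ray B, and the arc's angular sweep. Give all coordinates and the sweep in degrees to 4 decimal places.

center=(1.5462,13.4990) T_A=(-5.7233,12.0576) T_B=(-5.7878,14.5653) sweep=19.4876

bisector direction at 1.4714° = (0.999670,0.025678)
center distance |VC| = r/sin(θ/2) = 7.411025/sin(80.2562°) = 7.519498
C = V + |VC|·bis = (1.5462,13.4990)
T_A = V + ((C−V)·d_A)·d_A = V + 1.2726·d_A = (-5.7233,12.0576)
T_B = V + ((C−V)·d_B)·d_B = V + 1.2726·d_B = (-5.7878,14.5653)
sweep = 180° − θ = 19.4876°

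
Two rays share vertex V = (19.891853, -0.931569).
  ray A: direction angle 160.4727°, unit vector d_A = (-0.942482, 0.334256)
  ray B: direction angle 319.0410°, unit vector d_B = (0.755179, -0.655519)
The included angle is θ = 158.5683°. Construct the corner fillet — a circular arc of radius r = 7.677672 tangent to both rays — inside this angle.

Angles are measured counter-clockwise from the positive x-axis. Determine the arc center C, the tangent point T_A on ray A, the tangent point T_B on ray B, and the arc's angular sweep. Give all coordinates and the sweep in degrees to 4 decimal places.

center=(15.9562,-7.6820) T_A=(18.5225,-0.4459) T_B=(20.9891,-1.8840) sweep=21.4317

bisector direction at 239.7569° = (-0.503671,-0.863896)
center distance |VC| = r/sin(θ/2) = 7.677672/sin(79.2841°) = 7.813936
C = V + |VC|·bis = (15.9562,-7.6820)
T_A = V + ((C−V)·d_A)·d_A = V + 1.4529·d_A = (18.5225,-0.4459)
T_B = V + ((C−V)·d_B)·d_B = V + 1.4529·d_B = (20.9891,-1.8840)
sweep = 180° − θ = 21.4317°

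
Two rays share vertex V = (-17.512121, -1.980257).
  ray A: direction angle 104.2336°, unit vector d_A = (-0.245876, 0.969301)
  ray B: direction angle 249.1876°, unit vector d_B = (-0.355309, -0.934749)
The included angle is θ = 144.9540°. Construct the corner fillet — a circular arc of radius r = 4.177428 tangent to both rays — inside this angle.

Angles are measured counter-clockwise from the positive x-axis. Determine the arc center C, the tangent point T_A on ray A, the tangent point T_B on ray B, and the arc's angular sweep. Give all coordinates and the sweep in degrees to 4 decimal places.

bisector direction at 176.7106° = (-0.998352,0.057379)
center distance |VC| = r/sin(θ/2) = 4.177428/sin(72.4770°) = 4.380710
C = V + |VC|·bis = (-21.8856,-1.7289)
T_A = V + ((C−V)·d_A)·d_A = V + 1.3190·d_A = (-17.8364,-0.7018)
T_B = V + ((C−V)·d_B)·d_B = V + 1.3190·d_B = (-17.9808,-3.2132)
sweep = 180° − θ = 35.0460°

center=(-21.8856,-1.7289) T_A=(-17.8364,-0.7018) T_B=(-17.9808,-3.2132) sweep=35.0460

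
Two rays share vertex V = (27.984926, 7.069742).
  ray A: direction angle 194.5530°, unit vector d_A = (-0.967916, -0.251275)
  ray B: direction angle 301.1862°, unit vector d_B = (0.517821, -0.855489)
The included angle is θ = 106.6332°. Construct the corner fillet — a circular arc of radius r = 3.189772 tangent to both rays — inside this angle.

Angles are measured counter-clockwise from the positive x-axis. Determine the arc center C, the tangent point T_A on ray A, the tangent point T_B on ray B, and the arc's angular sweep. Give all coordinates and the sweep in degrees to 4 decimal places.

bisector direction at 247.8696° = (-0.376716,-0.926329)
center distance |VC| = r/sin(θ/2) = 3.189772/sin(53.3166°) = 3.977526
C = V + |VC|·bis = (26.4865,3.3852)
T_A = V + ((C−V)·d_A)·d_A = V + 2.3761·d_A = (25.6850,6.4727)
T_B = V + ((C−V)·d_B)·d_B = V + 2.3761·d_B = (29.2153,5.0370)
sweep = 180° − θ = 73.3668°

center=(26.4865,3.3852) T_A=(25.6850,6.4727) T_B=(29.2153,5.0370) sweep=73.3668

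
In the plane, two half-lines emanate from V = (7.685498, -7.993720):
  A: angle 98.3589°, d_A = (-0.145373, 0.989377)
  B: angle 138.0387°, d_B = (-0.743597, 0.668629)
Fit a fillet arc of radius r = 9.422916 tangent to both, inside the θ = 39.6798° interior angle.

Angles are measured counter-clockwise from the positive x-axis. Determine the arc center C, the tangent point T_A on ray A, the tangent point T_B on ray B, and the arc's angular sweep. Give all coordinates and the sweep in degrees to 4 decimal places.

center=(-5.4339,16.4751) T_A=(3.8889,17.8449) T_B=(-11.7343,9.4682) sweep=140.3202

bisector direction at 118.1988° = (-0.472532,0.881313)
center distance |VC| = r/sin(θ/2) = 9.422916/sin(19.8399°) = 27.764021
C = V + |VC|·bis = (-5.4339,16.4751)
T_A = V + ((C−V)·d_A)·d_A = V + 26.1161·d_A = (3.8889,17.8449)
T_B = V + ((C−V)·d_B)·d_B = V + 26.1161·d_B = (-11.7343,9.4682)
sweep = 180° − θ = 140.3202°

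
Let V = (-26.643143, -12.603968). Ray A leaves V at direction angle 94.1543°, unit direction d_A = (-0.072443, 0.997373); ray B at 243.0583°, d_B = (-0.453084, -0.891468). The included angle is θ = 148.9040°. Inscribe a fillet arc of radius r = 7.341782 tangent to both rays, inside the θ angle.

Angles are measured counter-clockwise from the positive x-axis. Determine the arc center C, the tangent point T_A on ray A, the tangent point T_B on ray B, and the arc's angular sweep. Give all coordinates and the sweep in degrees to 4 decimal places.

center=(-34.1136,-11.0985) T_A=(-26.7911,-10.5667) T_B=(-27.5686,-14.4250) sweep=31.0960

bisector direction at 168.6063° = (-0.980293,0.197550)
center distance |VC| = r/sin(θ/2) = 7.341782/sin(74.4520°) = 7.620650
C = V + |VC|·bis = (-34.1136,-11.0985)
T_A = V + ((C−V)·d_A)·d_A = V + 2.0427·d_A = (-26.7911,-10.5667)
T_B = V + ((C−V)·d_B)·d_B = V + 2.0427·d_B = (-27.5686,-14.4250)
sweep = 180° − θ = 31.0960°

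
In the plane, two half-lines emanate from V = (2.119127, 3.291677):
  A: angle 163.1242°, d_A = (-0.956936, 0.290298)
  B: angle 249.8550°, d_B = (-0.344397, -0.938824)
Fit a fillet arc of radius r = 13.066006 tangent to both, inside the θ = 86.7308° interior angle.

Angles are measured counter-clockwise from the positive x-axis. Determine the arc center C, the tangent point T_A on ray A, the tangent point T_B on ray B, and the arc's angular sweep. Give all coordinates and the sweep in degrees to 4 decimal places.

center=(-14.9118,-5.1958) T_A=(-11.1188,7.3076) T_B=(-2.6451,-9.6957) sweep=93.2692

bisector direction at 206.4896° = (-0.895015,-0.446035)
center distance |VC| = r/sin(θ/2) = 13.066006/sin(43.3654°) = 19.028664
C = V + |VC|·bis = (-14.9118,-5.1958)
T_A = V + ((C−V)·d_A)·d_A = V + 13.8336·d_A = (-11.1188,7.3076)
T_B = V + ((C−V)·d_B)·d_B = V + 13.8336·d_B = (-2.6451,-9.6957)
sweep = 180° − θ = 93.2692°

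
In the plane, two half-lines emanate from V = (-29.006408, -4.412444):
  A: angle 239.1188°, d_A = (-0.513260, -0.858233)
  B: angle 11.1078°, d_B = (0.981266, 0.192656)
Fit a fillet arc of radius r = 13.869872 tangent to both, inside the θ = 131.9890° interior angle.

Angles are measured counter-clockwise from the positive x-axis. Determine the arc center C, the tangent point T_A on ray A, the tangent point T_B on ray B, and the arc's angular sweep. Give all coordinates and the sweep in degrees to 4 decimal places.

center=(-20.2732,-16.8325) T_A=(-32.1767,-9.7136) T_B=(-22.9453,-3.2224) sweep=48.0110

bisector direction at 305.1133° = (0.575195,-0.818016)
center distance |VC| = r/sin(θ/2) = 13.869872/sin(65.9945°) = 15.183114
C = V + |VC|·bis = (-20.2732,-16.8325)
T_A = V + ((C−V)·d_A)·d_A = V + 6.1769·d_A = (-32.1767,-9.7136)
T_B = V + ((C−V)·d_B)·d_B = V + 6.1769·d_B = (-22.9453,-3.2224)
sweep = 180° − θ = 48.0110°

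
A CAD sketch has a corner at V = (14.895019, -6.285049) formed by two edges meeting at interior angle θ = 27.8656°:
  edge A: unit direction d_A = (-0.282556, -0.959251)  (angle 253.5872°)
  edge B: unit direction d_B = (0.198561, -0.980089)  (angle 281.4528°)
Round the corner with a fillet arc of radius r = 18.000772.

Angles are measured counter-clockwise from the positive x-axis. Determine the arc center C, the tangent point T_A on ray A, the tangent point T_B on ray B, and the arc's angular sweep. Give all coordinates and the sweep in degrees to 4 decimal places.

center=(11.6601,-80.9741) T_A=(-5.6071,-75.8879) T_B=(29.3025,-77.3999) sweep=152.1344

bisector direction at 267.5200° = (-0.043271,-0.999063)
center distance |VC| = r/sin(θ/2) = 18.000772/sin(13.9328°) = 74.759095
C = V + |VC|·bis = (11.6601,-80.9741)
T_A = V + ((C−V)·d_A)·d_A = V + 72.5596·d_A = (-5.6071,-75.8879)
T_B = V + ((C−V)·d_B)·d_B = V + 72.5596·d_B = (29.3025,-77.3999)
sweep = 180° − θ = 152.1344°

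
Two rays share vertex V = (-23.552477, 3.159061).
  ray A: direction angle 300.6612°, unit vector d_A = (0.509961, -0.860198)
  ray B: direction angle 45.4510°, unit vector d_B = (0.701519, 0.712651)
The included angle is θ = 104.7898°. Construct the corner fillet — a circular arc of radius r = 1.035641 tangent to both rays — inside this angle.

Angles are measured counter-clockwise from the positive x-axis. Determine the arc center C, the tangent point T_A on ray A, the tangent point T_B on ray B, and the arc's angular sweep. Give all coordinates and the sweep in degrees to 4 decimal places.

center=(-22.2548,3.0010) T_A=(-23.1457,2.4729) T_B=(-22.9929,3.7275) sweep=75.2102

bisector direction at 353.0561° = (0.992665,-0.120897)
center distance |VC| = r/sin(θ/2) = 1.035641/sin(52.3949°) = 1.307239
C = V + |VC|·bis = (-22.2548,3.0010)
T_A = V + ((C−V)·d_A)·d_A = V + 0.7977·d_A = (-23.1457,2.4729)
T_B = V + ((C−V)·d_B)·d_B = V + 0.7977·d_B = (-22.9929,3.7275)
sweep = 180° − θ = 75.2102°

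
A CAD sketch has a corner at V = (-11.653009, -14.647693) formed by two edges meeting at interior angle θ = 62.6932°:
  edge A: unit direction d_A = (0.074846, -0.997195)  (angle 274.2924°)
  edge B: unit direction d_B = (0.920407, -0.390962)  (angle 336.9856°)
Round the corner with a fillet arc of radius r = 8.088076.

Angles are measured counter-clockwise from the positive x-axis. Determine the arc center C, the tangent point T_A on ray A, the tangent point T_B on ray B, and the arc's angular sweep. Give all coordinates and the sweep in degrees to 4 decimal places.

bisector direction at 305.6390° = (0.582676,-0.812704)
center distance |VC| = r/sin(θ/2) = 8.088076/sin(31.3466°) = 15.547597
C = V + |VC|·bis = (-2.5938,-27.2833)
T_A = V + ((C−V)·d_A)·d_A = V + 13.2782·d_A = (-10.6592,-27.8887)
T_B = V + ((C−V)·d_B)·d_B = V + 13.2782·d_B = (0.5683,-19.8390)
sweep = 180° − θ = 117.3068°

center=(-2.5938,-27.2833) T_A=(-10.6592,-27.8887) T_B=(0.5683,-19.8390) sweep=117.3068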